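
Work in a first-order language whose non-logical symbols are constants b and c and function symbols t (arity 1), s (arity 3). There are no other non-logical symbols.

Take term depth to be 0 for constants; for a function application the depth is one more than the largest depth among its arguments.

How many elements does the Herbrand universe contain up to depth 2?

Write N_k for the number of ground terms of depth ≤ k. A term of depth ≤ k is either a constant or a function symbol applied to arguments of depth ≤ k−1, so N_k = 2 + N_{k-1} + N_{k-1}^3.
N_0 = 2
N_1 = 2 + 2 + 2^3 = 12
N_2 = 2 + 12 + 12^3 = 1742

1742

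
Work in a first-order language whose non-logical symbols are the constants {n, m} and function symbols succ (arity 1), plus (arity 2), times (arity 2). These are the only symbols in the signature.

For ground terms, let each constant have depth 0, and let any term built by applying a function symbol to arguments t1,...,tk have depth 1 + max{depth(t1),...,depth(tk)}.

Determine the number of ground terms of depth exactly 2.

Let N_k count ground terms of depth at most k. Each non-constant term of depth ≤ k is some function symbol applied to depth-≤(k−1) arguments, giving N_k = 2 + N_{k-1} + N_{k-1}^2 + N_{k-1}^2.
N_0 = 2
N_1 = 2 + 2 + 2^2 + 2^2 = 12
N_2 = 2 + 12 + 12^2 + 12^2 = 302
Terms of depth exactly 2: N_2 − N_1 = 302 − 12 = 290.

290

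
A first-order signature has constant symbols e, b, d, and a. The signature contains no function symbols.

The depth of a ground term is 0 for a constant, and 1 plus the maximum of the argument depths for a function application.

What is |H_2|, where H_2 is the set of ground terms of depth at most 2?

4

With no function symbols every ground term is a constant, so there are exactly 4 ground terms at every depth bound.
N_0 = 4
N_1 = 4
N_2 = 4
Explicitly: e, b, d, a.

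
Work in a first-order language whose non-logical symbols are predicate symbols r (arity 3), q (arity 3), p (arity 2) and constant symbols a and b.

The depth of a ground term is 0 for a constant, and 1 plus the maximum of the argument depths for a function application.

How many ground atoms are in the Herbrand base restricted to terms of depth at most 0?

First count ground terms of depth ≤ 0.
With no function symbols every ground term is a constant, so there are exactly 2 ground terms at every depth bound.
N_0 = 2
So |H| = 2.
Ground atoms are formed by filling each argument slot of a predicate with a term from H, so an r-ary predicate gives |H|^r atoms:
  r: 2^3 = 8;  q: 2^3 = 8;  p: 2^2 = 4
Total ground atoms: 8 + 8 + 4 = 20.

20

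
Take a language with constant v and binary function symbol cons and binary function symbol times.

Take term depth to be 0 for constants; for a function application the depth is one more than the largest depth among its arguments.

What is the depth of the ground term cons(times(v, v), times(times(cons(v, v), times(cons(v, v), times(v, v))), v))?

depth(times(v, v)) = 1 + max(0, 0) = 1
depth(cons(v, v)) = 1 + max(0, 0) = 1
depth(times(cons(v, v), times(v, v))) = 1 + max(1, 1) = 2
depth(times(cons(v, v), times(cons(v, v), times(v, v)))) = 1 + max(1, 2) = 3
depth(times(times(cons(v, v), times(cons(v, v), times(v, v))), v)) = 1 + max(3, 0) = 4
depth(cons(times(v, v), times(times(cons(v, v), times(cons(v, v), times(v, v))), v))) = 1 + max(1, 4) = 5

5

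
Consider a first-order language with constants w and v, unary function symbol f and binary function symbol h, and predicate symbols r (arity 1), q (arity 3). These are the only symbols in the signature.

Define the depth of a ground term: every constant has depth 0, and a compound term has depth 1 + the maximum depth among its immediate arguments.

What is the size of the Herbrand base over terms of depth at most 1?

520

First count ground terms of depth ≤ 1.
Let N_k count ground terms of depth at most k. Each non-constant term of depth ≤ k is some function symbol applied to depth-≤(k−1) arguments, giving N_k = 2 + N_{k-1} + N_{k-1}^2.
N_0 = 2
N_1 = 2 + 2 + 2^2 = 8
Explicitly: w, v, f(w), f(v), h(w, w), h(w, v), h(v, w), h(v, v).
So |H| = 8.
A ground atom is a predicate applied to a tuple of terms from H, so the count is the sum over predicates of |H|^arity:
  r: 8;  q: 8^3 = 512
Total ground atoms: 8 + 512 = 520.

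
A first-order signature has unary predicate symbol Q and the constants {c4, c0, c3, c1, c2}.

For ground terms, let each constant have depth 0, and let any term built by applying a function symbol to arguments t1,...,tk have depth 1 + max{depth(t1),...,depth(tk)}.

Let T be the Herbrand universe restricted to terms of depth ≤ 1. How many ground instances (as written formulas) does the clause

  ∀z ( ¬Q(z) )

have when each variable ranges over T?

5

Ground terms of depth ≤ 1:
  With no function symbols every ground term is a constant, so there are exactly 5 ground terms at every depth bound.
  N_0 = 5
  N_1 = 5
  Explicitly: c4, c0, c3, c1, c2.
So there are 5 ground terms available for substitution.
The body mentions the single quantified variable z; since ground terms form a free algebra, no two substitutions collapse to the same formula.
Number of ground instances = 5.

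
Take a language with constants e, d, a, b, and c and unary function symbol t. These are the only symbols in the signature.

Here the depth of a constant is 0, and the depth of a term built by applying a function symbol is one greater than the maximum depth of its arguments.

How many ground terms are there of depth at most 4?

25

Write N_k for the number of ground terms of depth ≤ k. A term of depth ≤ k is either a constant or a function symbol applied to arguments of depth ≤ k−1, so N_k = 5 + N_{k-1}.
N_0 = 5
N_1 = 5 + 5 = 10
N_2 = 5 + 10 = 15
N_3 = 5 + 15 = 20
N_4 = 5 + 20 = 25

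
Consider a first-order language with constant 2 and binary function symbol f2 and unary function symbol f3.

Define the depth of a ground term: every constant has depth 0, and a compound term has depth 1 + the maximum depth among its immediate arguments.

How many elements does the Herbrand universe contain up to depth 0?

Count level by level. With function symbols f2/2, f3/1, the terms of depth ≤ k are the 1 constant together with each function applied to depth-≤(k−1) tuples, so N_k = 1 + N_{k-1}^2 + N_{k-1}.
N_0 = 1

1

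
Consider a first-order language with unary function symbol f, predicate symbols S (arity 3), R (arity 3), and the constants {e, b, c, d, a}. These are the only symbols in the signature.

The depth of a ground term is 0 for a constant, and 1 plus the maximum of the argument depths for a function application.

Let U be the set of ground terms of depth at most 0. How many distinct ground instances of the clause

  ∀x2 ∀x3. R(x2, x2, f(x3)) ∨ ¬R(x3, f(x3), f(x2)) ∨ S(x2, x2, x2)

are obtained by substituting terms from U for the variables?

25

Ground terms of depth ≤ 0:
  Count level by level. With function symbols f/1, the terms of depth ≤ k are the 5 constants together with each function applied to depth-≤(k−1) tuples, so N_k = 5 + N_{k-1}.
  N_0 = 5
  Explicitly: e, b, c, d, a.
So there are 5 ground terms available for substitution.
There are 2 variables to instantiate (x2, x3), each occurring in at least one literal, so different choices give different ground instances.
Number of ground instances = 5^2 = 25.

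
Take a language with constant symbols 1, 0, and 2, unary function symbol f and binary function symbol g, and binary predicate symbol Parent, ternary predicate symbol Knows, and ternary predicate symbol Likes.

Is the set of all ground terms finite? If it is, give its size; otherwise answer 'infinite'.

The signature has at least one function symbol (f, arity 1) and at least one constant (1).
Iterating f gives infinitely many distinct ground terms: 1, f(1), f(f(1)), ...
So the Herbrand universe is infinite.

infinite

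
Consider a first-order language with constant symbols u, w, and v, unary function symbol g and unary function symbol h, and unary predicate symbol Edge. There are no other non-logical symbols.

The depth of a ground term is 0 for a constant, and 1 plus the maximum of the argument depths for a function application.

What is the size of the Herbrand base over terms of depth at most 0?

3

First count ground terms of depth ≤ 0.
Let N_k = |{terms of depth ≤ k}|. Then N_0 = 3 and N_k = 3 + N_{k-1} + N_{k-1} for k ≥ 1 (one summand per function symbol, arity giving the exponent).
N_0 = 3
Explicitly: u, w, v.
So |H| = 3.
A ground atom is a predicate applied to a tuple of terms from H, so the count is the sum over predicates of |H|^arity:
  Edge: 3
Total ground atoms: 3.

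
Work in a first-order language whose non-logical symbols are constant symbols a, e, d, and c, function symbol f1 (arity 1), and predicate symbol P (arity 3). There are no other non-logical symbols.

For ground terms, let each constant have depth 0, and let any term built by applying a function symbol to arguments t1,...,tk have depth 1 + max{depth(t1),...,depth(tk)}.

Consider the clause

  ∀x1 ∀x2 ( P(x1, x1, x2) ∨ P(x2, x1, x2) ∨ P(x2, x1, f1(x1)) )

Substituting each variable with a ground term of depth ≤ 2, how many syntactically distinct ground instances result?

144

Ground terms of depth ≤ 2:
  Write N_k for the number of ground terms of depth ≤ k. A term of depth ≤ k is either a constant or a function symbol applied to arguments of depth ≤ k−1, so N_k = 4 + N_{k-1}.
  N_0 = 4
  N_1 = 4 + 4 = 8
  N_2 = 4 + 8 = 12
  Explicitly: a, e, d, c, f1(a), f1(e), f1(d), f1(c), f1(f1(a)), f1(f1(e)), f1(f1(d)), f1(f1(c)).
So there are 12 ground terms available for substitution.
The body mentions every one of the 2 quantified variables; since ground terms form a free algebra, no two substitutions collapse to the same formula.
Number of ground instances = 12^2 = 144.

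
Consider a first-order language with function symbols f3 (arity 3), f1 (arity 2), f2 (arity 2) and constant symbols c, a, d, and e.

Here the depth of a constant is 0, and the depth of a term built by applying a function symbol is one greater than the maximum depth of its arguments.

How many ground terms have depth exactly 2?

1019904

Write N_k for the number of ground terms of depth ≤ k. A term of depth ≤ k is either a constant or a function symbol applied to arguments of depth ≤ k−1, so N_k = 4 + N_{k-1}^3 + N_{k-1}^2 + N_{k-1}^2.
N_0 = 4
N_1 = 4 + 4^3 + 4^2 + 4^2 = 100
N_2 = 4 + 100^3 + 100^2 + 100^2 = 1020004
Terms of depth exactly 2: N_2 − N_1 = 1020004 − 100 = 1019904.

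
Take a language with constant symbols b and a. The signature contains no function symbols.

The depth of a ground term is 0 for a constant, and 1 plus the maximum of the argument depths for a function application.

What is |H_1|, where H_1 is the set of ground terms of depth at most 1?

2

With no function symbols every ground term is a constant, so there are exactly 2 ground terms at every depth bound.
N_0 = 2
N_1 = 2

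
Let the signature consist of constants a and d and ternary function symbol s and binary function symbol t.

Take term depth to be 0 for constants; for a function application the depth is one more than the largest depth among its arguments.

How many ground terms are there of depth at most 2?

2942

Let N_k count ground terms of depth at most k. Each non-constant term of depth ≤ k is some function symbol applied to depth-≤(k−1) arguments, giving N_k = 2 + N_{k-1}^3 + N_{k-1}^2.
N_0 = 2
N_1 = 2 + 2^3 + 2^2 = 14
N_2 = 2 + 14^3 + 14^2 = 2942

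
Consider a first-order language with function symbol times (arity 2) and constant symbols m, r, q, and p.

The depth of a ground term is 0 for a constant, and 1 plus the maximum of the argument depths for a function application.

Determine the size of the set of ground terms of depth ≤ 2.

404

If N_k denotes the number of depth-≤k ground terms, the 4 constants give N_0 = 4, and each function symbol of arity r contributes N_{k-1}^r new terms at level k: N_k = 4 + N_{k-1}^2.
N_0 = 4
N_1 = 4 + 4^2 = 20
N_2 = 4 + 20^2 = 404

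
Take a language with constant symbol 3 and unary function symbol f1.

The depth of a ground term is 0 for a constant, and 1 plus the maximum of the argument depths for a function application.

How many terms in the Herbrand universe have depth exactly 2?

1

Write N_k for the number of ground terms of depth ≤ k. A term of depth ≤ k is either a constant or a function symbol applied to arguments of depth ≤ k−1, so N_k = 1 + N_{k-1}.
N_0 = 1
N_1 = 1 + 1 = 2
N_2 = 1 + 2 = 3
Terms of depth exactly 2: N_2 − N_1 = 3 − 2 = 1.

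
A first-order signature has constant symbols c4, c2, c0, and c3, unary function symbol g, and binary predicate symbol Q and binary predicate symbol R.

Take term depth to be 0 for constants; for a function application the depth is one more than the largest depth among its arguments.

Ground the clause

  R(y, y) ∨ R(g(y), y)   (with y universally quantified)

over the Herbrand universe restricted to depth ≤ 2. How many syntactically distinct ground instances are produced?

12

Ground terms of depth ≤ 2:
  Write N_k for the number of ground terms of depth ≤ k. A term of depth ≤ k is either a constant or a function symbol applied to arguments of depth ≤ k−1, so N_k = 4 + N_{k-1}.
  N_0 = 4
  N_1 = 4 + 4 = 8
  N_2 = 4 + 8 = 12
So there are 12 ground terms available for substitution.
The variable y ranges independently over the available ground terms, and distinct assignments produce distinct instances.
Number of ground instances = 12.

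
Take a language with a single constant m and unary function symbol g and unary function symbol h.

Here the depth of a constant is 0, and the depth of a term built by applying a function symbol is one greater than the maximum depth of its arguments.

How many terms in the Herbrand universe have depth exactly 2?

Write N_k for the number of ground terms of depth ≤ k. A term of depth ≤ k is either a constant or a function symbol applied to arguments of depth ≤ k−1, so N_k = 1 + N_{k-1} + N_{k-1}.
N_0 = 1
N_1 = 1 + 1 + 1 = 3
N_2 = 1 + 3 + 3 = 7
Terms of depth exactly 2: N_2 − N_1 = 7 − 3 = 4.

4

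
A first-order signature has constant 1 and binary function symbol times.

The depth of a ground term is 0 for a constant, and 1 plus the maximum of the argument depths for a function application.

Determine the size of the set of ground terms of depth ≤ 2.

5

Count level by level. With function symbols times/2, the terms of depth ≤ k are the 1 constant together with each function applied to depth-≤(k−1) tuples, so N_k = 1 + N_{k-1}^2.
N_0 = 1
N_1 = 1 + 1^2 = 2
N_2 = 1 + 2^2 = 5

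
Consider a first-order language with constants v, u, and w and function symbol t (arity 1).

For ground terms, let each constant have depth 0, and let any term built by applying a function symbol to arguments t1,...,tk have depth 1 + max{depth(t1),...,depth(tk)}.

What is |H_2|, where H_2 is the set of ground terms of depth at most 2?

Let N_k count ground terms of depth at most k. Each non-constant term of depth ≤ k is some function symbol applied to depth-≤(k−1) arguments, giving N_k = 3 + N_{k-1}.
N_0 = 3
N_1 = 3 + 3 = 6
N_2 = 3 + 6 = 9
Explicitly: v, u, w, t(v), t(u), t(w), t(t(v)), t(t(u)), t(t(w)).

9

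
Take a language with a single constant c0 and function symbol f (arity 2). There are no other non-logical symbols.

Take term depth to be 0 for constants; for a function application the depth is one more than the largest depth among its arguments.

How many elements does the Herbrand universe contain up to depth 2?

5

If N_k denotes the number of depth-≤k ground terms, the 1 constant gives N_0 = 1, and each function symbol of arity r contributes N_{k-1}^r new terms at level k: N_k = 1 + N_{k-1}^2.
N_0 = 1
N_1 = 1 + 1^2 = 2
N_2 = 1 + 2^2 = 5
Explicitly: c0, f(c0, c0), f(c0, f(c0, c0)), f(f(c0, c0), c0), f(f(c0, c0), f(c0, c0)).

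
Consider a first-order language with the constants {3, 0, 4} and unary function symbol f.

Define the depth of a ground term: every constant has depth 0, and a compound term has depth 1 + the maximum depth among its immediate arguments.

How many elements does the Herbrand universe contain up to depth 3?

Let N_k count ground terms of depth at most k. Each non-constant term of depth ≤ k is some function symbol applied to depth-≤(k−1) arguments, giving N_k = 3 + N_{k-1}.
N_0 = 3
N_1 = 3 + 3 = 6
N_2 = 3 + 6 = 9
N_3 = 3 + 9 = 12
Explicitly: 3, 0, 4, f(3), f(0), f(4), f(f(3)), f(f(0)), f(f(4)), f(f(f(3))), f(f(f(0))), f(f(f(4))).

12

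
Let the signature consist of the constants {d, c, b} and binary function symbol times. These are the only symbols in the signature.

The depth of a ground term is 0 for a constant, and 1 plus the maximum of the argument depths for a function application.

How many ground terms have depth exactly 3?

21465

Count level by level. With function symbols times/2, the terms of depth ≤ k are the 3 constants together with each function applied to depth-≤(k−1) tuples, so N_k = 3 + N_{k-1}^2.
N_0 = 3
N_1 = 3 + 3^2 = 12
N_2 = 3 + 12^2 = 147
N_3 = 3 + 147^2 = 21612
Terms of depth exactly 3: N_3 − N_2 = 21612 − 147 = 21465.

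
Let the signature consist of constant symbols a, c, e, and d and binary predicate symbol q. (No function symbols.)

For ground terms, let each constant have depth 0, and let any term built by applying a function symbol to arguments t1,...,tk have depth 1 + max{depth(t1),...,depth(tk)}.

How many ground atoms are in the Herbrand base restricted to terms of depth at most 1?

16

First count ground terms of depth ≤ 1.
With no function symbols every ground term is a constant, so there are exactly 4 ground terms at every depth bound.
N_0 = 4
N_1 = 4
So |H| = 4.
For each predicate symbol, the number of ground atoms is |H| raised to its arity; summing:
  q: 4^2 = 16
Total ground atoms: 16.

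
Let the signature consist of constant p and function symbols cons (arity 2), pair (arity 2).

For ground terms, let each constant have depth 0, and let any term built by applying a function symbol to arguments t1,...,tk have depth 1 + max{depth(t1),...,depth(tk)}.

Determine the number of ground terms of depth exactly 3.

704

Count level by level. With function symbols cons/2, pair/2, the terms of depth ≤ k are the 1 constant together with each function applied to depth-≤(k−1) tuples, so N_k = 1 + N_{k-1}^2 + N_{k-1}^2.
N_0 = 1
N_1 = 1 + 1^2 + 1^2 = 3
N_2 = 1 + 3^2 + 3^2 = 19
N_3 = 1 + 19^2 + 19^2 = 723
Terms of depth exactly 3: N_3 − N_2 = 723 − 19 = 704.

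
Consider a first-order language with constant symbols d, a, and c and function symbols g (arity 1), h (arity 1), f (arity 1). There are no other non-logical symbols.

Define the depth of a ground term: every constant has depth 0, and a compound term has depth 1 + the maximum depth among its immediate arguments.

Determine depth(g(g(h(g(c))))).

4

depth(g(c)) = 1 + depth(c) = 1 + 0 = 1
depth(h(g(c))) = 1 + depth(g(c)) = 1 + 1 = 2
depth(g(h(g(c)))) = 1 + depth(h(g(c))) = 1 + 2 = 3
depth(g(g(h(g(c))))) = 1 + depth(g(h(g(c)))) = 1 + 3 = 4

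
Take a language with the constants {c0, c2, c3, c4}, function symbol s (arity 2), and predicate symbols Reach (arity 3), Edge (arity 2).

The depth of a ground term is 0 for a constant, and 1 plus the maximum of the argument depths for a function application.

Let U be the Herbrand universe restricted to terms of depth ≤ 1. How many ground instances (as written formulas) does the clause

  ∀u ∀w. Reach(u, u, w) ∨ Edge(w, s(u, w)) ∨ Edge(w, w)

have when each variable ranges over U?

400

Ground terms of depth ≤ 1:
  If N_k denotes the number of depth-≤k ground terms, the 4 constants give N_0 = 4, and each function symbol of arity r contributes N_{k-1}^r new terms at level k: N_k = 4 + N_{k-1}^2.
  N_0 = 4
  N_1 = 4 + 4^2 = 20
So there are 20 ground terms available for substitution.
There are 2 variables to instantiate (u, w), each occurring in at least one literal, so different choices give different ground instances.
Number of ground instances = 20^2 = 400.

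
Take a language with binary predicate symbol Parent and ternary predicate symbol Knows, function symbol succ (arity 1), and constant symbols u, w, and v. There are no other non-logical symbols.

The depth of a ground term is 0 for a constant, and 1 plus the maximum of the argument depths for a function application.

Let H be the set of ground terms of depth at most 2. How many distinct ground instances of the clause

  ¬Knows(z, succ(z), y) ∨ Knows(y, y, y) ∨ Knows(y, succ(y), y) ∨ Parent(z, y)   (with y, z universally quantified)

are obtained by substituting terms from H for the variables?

Ground terms of depth ≤ 2:
  Count level by level. With function symbols succ/1, the terms of depth ≤ k are the 3 constants together with each function applied to depth-≤(k−1) tuples, so N_k = 3 + N_{k-1}.
  N_0 = 3
  N_1 = 3 + 3 = 6
  N_2 = 3 + 6 = 9
  Explicitly: u, w, v, succ(u), succ(w), succ(v), succ(succ(u)), succ(succ(w)), succ(succ(v)).
So there are 9 ground terms available for substitution.
There are 2 variables to instantiate (y, z), each occurring in at least one literal, so different choices give different ground instances.
Number of ground instances = 9^2 = 81.

81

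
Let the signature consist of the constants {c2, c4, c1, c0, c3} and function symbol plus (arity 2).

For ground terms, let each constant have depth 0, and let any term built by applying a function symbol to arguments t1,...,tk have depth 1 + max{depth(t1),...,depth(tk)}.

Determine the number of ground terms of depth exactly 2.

875

Let N_k count ground terms of depth at most k. Each non-constant term of depth ≤ k is some function symbol applied to depth-≤(k−1) arguments, giving N_k = 5 + N_{k-1}^2.
N_0 = 5
N_1 = 5 + 5^2 = 30
N_2 = 5 + 30^2 = 905
Terms of depth exactly 2: N_2 − N_1 = 905 − 30 = 875.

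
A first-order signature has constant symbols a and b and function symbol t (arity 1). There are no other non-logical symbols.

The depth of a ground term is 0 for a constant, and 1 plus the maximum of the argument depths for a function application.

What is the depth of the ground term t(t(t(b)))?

depth(t(b)) = 1 + depth(b) = 1 + 0 = 1
depth(t(t(b))) = 1 + depth(t(b)) = 1 + 1 = 2
depth(t(t(t(b)))) = 1 + depth(t(t(b))) = 1 + 2 = 3

3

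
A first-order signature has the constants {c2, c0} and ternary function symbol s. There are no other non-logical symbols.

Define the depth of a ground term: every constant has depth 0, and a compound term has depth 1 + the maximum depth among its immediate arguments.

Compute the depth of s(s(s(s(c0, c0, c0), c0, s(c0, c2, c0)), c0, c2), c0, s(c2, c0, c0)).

4

depth(s(c0, c0, c0)) = 1 + max(0, 0, 0) = 1
depth(s(c0, c2, c0)) = 1 + max(0, 0, 0) = 1
depth(s(s(c0, c0, c0), c0, s(c0, c2, c0))) = 1 + max(1, 0, 1) = 2
depth(s(s(s(c0, c0, c0), c0, s(c0, c2, c0)), c0, c2)) = 1 + max(2, 0, 0) = 3
depth(s(c2, c0, c0)) = 1 + max(0, 0, 0) = 1
depth(s(s(s(s(c0, c0, c0), c0, s(c0, c2, c0)), c0, c2), c0, s(c2, c0, c0))) = 1 + max(3, 0, 1) = 4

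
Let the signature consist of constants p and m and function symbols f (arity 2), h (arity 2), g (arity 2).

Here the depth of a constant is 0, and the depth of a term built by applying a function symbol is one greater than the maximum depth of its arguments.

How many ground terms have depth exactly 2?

Let N_k count ground terms of depth at most k. Each non-constant term of depth ≤ k is some function symbol applied to depth-≤(k−1) arguments, giving N_k = 2 + N_{k-1}^2 + N_{k-1}^2 + N_{k-1}^2.
N_0 = 2
N_1 = 2 + 2^2 + 2^2 + 2^2 = 14
N_2 = 2 + 14^2 + 14^2 + 14^2 = 590
Terms of depth exactly 2: N_2 − N_1 = 590 − 14 = 576.

576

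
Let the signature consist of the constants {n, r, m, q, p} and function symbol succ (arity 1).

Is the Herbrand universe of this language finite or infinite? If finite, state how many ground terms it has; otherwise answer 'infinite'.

infinite

The signature has at least one function symbol (succ, arity 1) and at least one constant (n).
Iterating succ gives infinitely many distinct ground terms: n, succ(n), succ(succ(n)), ...
So the Herbrand universe is infinite.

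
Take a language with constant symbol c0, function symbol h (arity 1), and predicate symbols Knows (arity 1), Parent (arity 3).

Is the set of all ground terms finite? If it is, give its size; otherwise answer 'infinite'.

The signature has at least one function symbol (h, arity 1) and at least one constant (c0).
Iterating h gives infinitely many distinct ground terms: c0, h(c0), h(h(c0)), ...
So the Herbrand universe is infinite.

infinite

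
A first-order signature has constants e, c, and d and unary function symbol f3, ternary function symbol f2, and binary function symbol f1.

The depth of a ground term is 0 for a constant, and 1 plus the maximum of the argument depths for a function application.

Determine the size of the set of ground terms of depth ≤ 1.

42

If N_k denotes the number of depth-≤k ground terms, the 3 constants give N_0 = 3, and each function symbol of arity r contributes N_{k-1}^r new terms at level k: N_k = 3 + N_{k-1} + N_{k-1}^3 + N_{k-1}^2.
N_0 = 3
N_1 = 3 + 3 + 3^3 + 3^2 = 42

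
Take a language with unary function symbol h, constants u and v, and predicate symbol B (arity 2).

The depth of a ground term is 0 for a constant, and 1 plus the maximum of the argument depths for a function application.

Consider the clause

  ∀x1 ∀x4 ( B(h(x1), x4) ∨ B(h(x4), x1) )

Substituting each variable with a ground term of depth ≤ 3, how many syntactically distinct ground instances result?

Ground terms of depth ≤ 3:
  Let N_k = |{terms of depth ≤ k}|. Then N_0 = 2 and N_k = 2 + N_{k-1} for k ≥ 1 (one summand per function symbol, arity giving the exponent).
  N_0 = 2
  N_1 = 2 + 2 = 4
  N_2 = 2 + 4 = 6
  N_3 = 2 + 6 = 8
  Explicitly: u, v, h(u), h(v), h(h(u)), h(h(v)), h(h(h(u))), h(h(h(v))).
So there are 8 ground terms available for substitution.
The body mentions every one of the 2 quantified variables; since ground terms form a free algebra, no two substitutions collapse to the same formula.
Number of ground instances = 8^2 = 64.

64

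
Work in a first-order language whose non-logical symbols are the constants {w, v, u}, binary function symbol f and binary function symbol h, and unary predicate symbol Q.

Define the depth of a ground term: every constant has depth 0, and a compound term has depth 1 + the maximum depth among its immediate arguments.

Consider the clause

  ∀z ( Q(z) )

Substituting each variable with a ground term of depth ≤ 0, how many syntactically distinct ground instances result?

Ground terms of depth ≤ 0:
  Let N_k = |{terms of depth ≤ k}|. Then N_0 = 3 and N_k = 3 + N_{k-1}^2 + N_{k-1}^2 for k ≥ 1 (one summand per function symbol, arity giving the exponent).
  N_0 = 3
  Explicitly: w, v, u.
So there are 3 ground terms available for substitution.
The clause has 1 distinct variable (z), which appears in the body. In the free term algebra distinct substitutions yield syntactically distinct ground instances.
Number of ground instances = 3.

3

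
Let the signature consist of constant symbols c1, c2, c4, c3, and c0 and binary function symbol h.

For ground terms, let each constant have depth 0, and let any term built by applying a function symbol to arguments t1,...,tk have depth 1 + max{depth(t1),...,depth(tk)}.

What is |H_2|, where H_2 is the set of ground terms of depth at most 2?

Count level by level. With function symbols h/2, the terms of depth ≤ k are the 5 constants together with each function applied to depth-≤(k−1) tuples, so N_k = 5 + N_{k-1}^2.
N_0 = 5
N_1 = 5 + 5^2 = 30
N_2 = 5 + 30^2 = 905

905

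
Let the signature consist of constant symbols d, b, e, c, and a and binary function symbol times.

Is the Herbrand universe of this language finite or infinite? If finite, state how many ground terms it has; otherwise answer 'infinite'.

The signature has at least one function symbol (times, arity 2) and at least one constant (d).
Iterating times gives infinitely many distinct ground terms: d, times(d, d), times(times(d, d), times(d, d)), ...
So the Herbrand universe is infinite.

infinite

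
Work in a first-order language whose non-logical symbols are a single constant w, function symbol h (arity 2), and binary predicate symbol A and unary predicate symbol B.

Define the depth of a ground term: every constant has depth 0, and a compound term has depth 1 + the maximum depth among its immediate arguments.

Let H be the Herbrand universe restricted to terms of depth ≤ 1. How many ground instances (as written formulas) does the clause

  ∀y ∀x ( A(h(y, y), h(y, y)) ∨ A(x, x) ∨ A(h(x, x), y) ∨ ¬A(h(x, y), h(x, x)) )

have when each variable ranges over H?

Ground terms of depth ≤ 1:
  Let N_k = |{terms of depth ≤ k}|. Then N_0 = 1 and N_k = 1 + N_{k-1}^2 for k ≥ 1 (one summand per function symbol, arity giving the exponent).
  N_0 = 1
  N_1 = 1 + 1^2 = 2
  Explicitly: w, h(w, w).
So there are 2 ground terms available for substitution.
The body mentions every one of the 2 quantified variables; since ground terms form a free algebra, no two substitutions collapse to the same formula.
Number of ground instances = 2^2 = 4.

4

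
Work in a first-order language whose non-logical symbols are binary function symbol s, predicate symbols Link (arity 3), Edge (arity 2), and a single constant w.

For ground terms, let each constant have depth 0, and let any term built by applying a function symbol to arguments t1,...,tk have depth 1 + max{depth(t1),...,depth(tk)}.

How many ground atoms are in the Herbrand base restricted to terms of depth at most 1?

First count ground terms of depth ≤ 1.
If N_k denotes the number of depth-≤k ground terms, the 1 constant gives N_0 = 1, and each function symbol of arity r contributes N_{k-1}^r new terms at level k: N_k = 1 + N_{k-1}^2.
N_0 = 1
N_1 = 1 + 1^2 = 2
Explicitly: w, s(w, w).
So |H| = 2.
Each predicate of arity r yields |H|^r ground atoms (one per choice of an r-tuple from H):
  Link: 2^3 = 8;  Edge: 2^2 = 4
Total ground atoms: 8 + 4 = 12.

12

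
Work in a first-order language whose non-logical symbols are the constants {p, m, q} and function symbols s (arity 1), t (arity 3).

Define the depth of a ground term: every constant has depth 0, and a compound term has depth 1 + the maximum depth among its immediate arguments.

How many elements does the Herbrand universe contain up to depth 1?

33

Write N_k for the number of ground terms of depth ≤ k. A term of depth ≤ k is either a constant or a function symbol applied to arguments of depth ≤ k−1, so N_k = 3 + N_{k-1} + N_{k-1}^3.
N_0 = 3
N_1 = 3 + 3 + 3^3 = 33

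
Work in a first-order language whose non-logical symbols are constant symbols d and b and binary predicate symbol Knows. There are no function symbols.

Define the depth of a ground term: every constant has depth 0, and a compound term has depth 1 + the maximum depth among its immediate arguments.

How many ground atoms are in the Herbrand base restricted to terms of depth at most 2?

4

First count ground terms of depth ≤ 2.
With no function symbols every ground term is a constant, so there are exactly 2 ground terms at every depth bound.
N_0 = 2
N_1 = 2
N_2 = 2
So |H| = 2.
A ground atom is a predicate applied to a tuple of terms from H, so the count is the sum over predicates of |H|^arity:
  Knows: 2^2 = 4
Total ground atoms: 4.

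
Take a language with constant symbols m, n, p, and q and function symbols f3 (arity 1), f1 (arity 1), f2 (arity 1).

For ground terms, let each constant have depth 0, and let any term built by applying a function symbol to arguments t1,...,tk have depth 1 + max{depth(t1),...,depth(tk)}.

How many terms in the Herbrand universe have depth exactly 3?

108

Let N_k = |{terms of depth ≤ k}|. Then N_0 = 4 and N_k = 4 + N_{k-1} + N_{k-1} + N_{k-1} for k ≥ 1 (one summand per function symbol, arity giving the exponent).
N_0 = 4
N_1 = 4 + 4 + 4 + 4 = 16
N_2 = 4 + 16 + 16 + 16 = 52
N_3 = 4 + 52 + 52 + 52 = 160
Terms of depth exactly 3: N_3 − N_2 = 160 − 52 = 108.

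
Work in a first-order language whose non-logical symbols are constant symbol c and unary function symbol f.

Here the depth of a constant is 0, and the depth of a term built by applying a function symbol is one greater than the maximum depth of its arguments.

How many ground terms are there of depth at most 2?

3

Write N_k for the number of ground terms of depth ≤ k. A term of depth ≤ k is either a constant or a function symbol applied to arguments of depth ≤ k−1, so N_k = 1 + N_{k-1}.
N_0 = 1
N_1 = 1 + 1 = 2
N_2 = 1 + 2 = 3
Explicitly: c, f(c), f(f(c)).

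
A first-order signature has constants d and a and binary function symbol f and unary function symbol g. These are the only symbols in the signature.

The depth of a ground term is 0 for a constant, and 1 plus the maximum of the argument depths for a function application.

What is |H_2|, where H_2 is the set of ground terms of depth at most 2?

74

Let N_k = |{terms of depth ≤ k}|. Then N_0 = 2 and N_k = 2 + N_{k-1}^2 + N_{k-1} for k ≥ 1 (one summand per function symbol, arity giving the exponent).
N_0 = 2
N_1 = 2 + 2^2 + 2 = 8
N_2 = 2 + 8^2 + 8 = 74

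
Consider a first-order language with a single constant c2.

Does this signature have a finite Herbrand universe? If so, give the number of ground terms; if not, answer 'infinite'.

There are no function symbols, so the only ground term is the single constant.
The Herbrand universe is {c2}, finite with 1 element.

1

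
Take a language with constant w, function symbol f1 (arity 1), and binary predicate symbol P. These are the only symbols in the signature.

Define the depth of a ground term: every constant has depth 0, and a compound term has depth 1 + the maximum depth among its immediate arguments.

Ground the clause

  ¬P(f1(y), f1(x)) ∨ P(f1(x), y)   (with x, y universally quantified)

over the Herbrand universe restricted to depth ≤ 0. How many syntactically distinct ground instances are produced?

Ground terms of depth ≤ 0:
  Let N_k count ground terms of depth at most k. Each non-constant term of depth ≤ k is some function symbol applied to depth-≤(k−1) arguments, giving N_k = 1 + N_{k-1}.
  N_0 = 1
  Explicitly: w.
So there is exactly 1 ground term available for substitution.
Each of x, y ranges independently over the available ground terms, and distinct assignments produce distinct instances.
Number of ground instances = 1^2 = 1.

1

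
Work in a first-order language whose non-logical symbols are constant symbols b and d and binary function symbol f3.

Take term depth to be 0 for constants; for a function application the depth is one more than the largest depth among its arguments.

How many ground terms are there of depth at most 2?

Let N_k = |{terms of depth ≤ k}|. Then N_0 = 2 and N_k = 2 + N_{k-1}^2 for k ≥ 1 (one summand per function symbol, arity giving the exponent).
N_0 = 2
N_1 = 2 + 2^2 = 6
N_2 = 2 + 6^2 = 38

38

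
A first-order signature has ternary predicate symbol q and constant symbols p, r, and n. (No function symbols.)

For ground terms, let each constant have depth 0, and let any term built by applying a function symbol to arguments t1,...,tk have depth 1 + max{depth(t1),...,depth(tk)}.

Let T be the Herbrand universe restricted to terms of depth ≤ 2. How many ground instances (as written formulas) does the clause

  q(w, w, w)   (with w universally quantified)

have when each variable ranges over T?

Ground terms of depth ≤ 2:
  With no function symbols every ground term is a constant, so there are exactly 3 ground terms at every depth bound.
  N_0 = 3
  N_1 = 3
  N_2 = 3
  Explicitly: p, r, n.
So there are 3 ground terms available for substitution.
The variable w ranges independently over the available ground terms, and distinct assignments produce distinct instances.
Number of ground instances = 3.

3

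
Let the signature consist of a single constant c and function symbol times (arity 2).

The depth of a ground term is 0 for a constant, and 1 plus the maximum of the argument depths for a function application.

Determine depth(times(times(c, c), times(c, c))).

depth(times(c, c)) = 1 + max(0, 0) = 1
depth(times(times(c, c), times(c, c))) = 1 + max(1, 1) = 2

2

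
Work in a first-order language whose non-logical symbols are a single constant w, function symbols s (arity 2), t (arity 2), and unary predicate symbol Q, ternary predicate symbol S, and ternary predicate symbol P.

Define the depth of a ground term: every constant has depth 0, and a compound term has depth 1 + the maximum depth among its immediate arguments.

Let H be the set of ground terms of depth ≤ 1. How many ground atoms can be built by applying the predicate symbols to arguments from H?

57

First count ground terms of depth ≤ 1.
Write N_k for the number of ground terms of depth ≤ k. A term of depth ≤ k is either a constant or a function symbol applied to arguments of depth ≤ k−1, so N_k = 1 + N_{k-1}^2 + N_{k-1}^2.
N_0 = 1
N_1 = 1 + 1^2 + 1^2 = 3
Explicitly: w, s(w, w), t(w, w).
So |H| = 3.
For each predicate symbol, the number of ground atoms is |H| raised to its arity; summing:
  Q: 3;  S: 3^3 = 27;  P: 3^3 = 27
Total ground atoms: 3 + 27 + 27 = 57.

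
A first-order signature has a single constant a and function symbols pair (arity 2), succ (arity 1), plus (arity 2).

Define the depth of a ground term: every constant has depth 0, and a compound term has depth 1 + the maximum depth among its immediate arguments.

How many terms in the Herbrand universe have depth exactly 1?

3

Let N_k = |{terms of depth ≤ k}|. Then N_0 = 1 and N_k = 1 + N_{k-1}^2 + N_{k-1} + N_{k-1}^2 for k ≥ 1 (one summand per function symbol, arity giving the exponent).
N_0 = 1
N_1 = 1 + 1^2 + 1 + 1^2 = 4
Terms of depth exactly 1: N_1 − N_0 = 4 − 1 = 3.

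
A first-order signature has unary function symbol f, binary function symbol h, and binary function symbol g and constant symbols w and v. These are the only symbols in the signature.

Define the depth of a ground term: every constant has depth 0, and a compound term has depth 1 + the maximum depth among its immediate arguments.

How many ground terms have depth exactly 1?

Count level by level. With function symbols f/1, h/2, g/2, the terms of depth ≤ k are the 2 constants together with each function applied to depth-≤(k−1) tuples, so N_k = 2 + N_{k-1} + N_{k-1}^2 + N_{k-1}^2.
N_0 = 2
N_1 = 2 + 2 + 2^2 + 2^2 = 12
Terms of depth exactly 1: N_1 − N_0 = 12 − 2 = 10.

10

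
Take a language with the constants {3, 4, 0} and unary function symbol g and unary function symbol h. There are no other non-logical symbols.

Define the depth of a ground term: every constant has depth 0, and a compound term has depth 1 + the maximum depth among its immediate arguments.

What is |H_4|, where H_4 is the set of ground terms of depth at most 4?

Let N_k count ground terms of depth at most k. Each non-constant term of depth ≤ k is some function symbol applied to depth-≤(k−1) arguments, giving N_k = 3 + N_{k-1} + N_{k-1}.
N_0 = 3
N_1 = 3 + 3 + 3 = 9
N_2 = 3 + 9 + 9 = 21
N_3 = 3 + 21 + 21 = 45
N_4 = 3 + 45 + 45 = 93

93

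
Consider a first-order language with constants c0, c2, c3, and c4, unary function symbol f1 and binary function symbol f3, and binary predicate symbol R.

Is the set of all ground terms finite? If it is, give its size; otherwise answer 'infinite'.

The signature has at least one function symbol (f1, arity 1) and at least one constant (c0).
Iterating f1 gives infinitely many distinct ground terms: c0, f1(c0), f1(f1(c0)), ...
So the Herbrand universe is infinite.

infinite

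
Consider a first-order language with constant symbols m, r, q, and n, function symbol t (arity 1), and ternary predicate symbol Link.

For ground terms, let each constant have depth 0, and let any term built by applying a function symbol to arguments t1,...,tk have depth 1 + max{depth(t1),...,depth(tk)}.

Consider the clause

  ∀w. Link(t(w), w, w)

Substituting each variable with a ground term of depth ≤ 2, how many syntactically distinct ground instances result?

12

Ground terms of depth ≤ 2:
  Count level by level. With function symbols t/1, the terms of depth ≤ k are the 4 constants together with each function applied to depth-≤(k−1) tuples, so N_k = 4 + N_{k-1}.
  N_0 = 4
  N_1 = 4 + 4 = 8
  N_2 = 4 + 8 = 12
  Explicitly: m, r, q, n, t(m), t(r), t(q), t(n), t(t(m)), t(t(r)), t(t(q)), t(t(n)).
So there are 12 ground terms available for substitution.
The variable w ranges independently over the available ground terms, and distinct assignments produce distinct instances.
Number of ground instances = 12.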